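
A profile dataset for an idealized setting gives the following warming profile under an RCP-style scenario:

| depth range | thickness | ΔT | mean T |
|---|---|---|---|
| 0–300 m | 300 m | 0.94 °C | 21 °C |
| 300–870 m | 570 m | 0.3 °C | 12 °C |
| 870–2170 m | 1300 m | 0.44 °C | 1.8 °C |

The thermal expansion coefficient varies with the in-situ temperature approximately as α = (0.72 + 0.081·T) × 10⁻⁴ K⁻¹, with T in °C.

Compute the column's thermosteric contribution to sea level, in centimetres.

15 cm of thermosteric rise

Layer 1: α = (0.72 + 0.081×21)×10⁻⁴ = 2.421×10⁻⁴ K⁻¹
Layer 2: α = (0.72 + 0.081×12)×10⁻⁴ = 1.692×10⁻⁴ K⁻¹
Layer 3: α = (0.72 + 0.081×1.8)×10⁻⁴ = 0.8658×10⁻⁴ K⁻¹
2.421×10⁻⁴ × 0.94 × 300 = 0.0682722 m
Layer 2: 0.3 × 570 × 1.692×10⁻⁴ = 0.0289332 m
870–2170 m: 0.44 × 1300 × 0.8658×10⁻⁴ = 0.04952376 m
Δh = 0.0682722 + 0.0289332 + 0.04952376 = 0.14672916 m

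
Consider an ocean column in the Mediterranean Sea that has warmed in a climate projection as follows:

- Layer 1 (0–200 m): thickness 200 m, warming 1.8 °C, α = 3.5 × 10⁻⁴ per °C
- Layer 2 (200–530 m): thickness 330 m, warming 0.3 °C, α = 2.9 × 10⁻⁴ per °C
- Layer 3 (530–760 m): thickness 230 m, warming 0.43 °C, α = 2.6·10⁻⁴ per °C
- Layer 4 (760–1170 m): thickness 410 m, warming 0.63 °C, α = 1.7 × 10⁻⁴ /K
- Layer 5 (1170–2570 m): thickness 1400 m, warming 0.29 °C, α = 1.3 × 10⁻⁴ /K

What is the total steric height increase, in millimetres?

0–200 m: 1.8 × 3.5×10⁻⁴ × 200 = 0.12600 m
0.3 × 2.9×10⁻⁴ × 330 = 0.02871 m
0.43 × 2.6×10⁻⁴ × 230 = 0.025714 m
1.7×10⁻⁴ × 410 × 0.63 = 0.043911 m
1400 × 1.3×10⁻⁴ × 0.29 = 0.05278 m
Δh = 0.12600 + 0.02871 + 0.025714 + 0.043911 + 0.05278 = 0.277115 m ≈ 277 mm

Δh ≈ 277 mm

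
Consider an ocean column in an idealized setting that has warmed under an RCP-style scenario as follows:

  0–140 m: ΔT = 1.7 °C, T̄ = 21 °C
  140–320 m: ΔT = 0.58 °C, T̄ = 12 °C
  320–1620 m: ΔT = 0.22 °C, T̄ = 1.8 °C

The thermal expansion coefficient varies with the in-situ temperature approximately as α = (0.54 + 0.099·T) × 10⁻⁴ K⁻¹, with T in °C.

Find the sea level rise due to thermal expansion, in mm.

Δh ≈ 101 mm

Layer 1: α = (0.54 + 0.099×21)×10⁻⁴ = 2.619×10⁻⁴ K⁻¹
Layer 2: α = (0.54 + 0.099×12)×10⁻⁴ = 1.728×10⁻⁴ K⁻¹
Layer 3: α = (0.54 + 0.099×1.8)×10⁻⁴ = 0.7182×10⁻⁴ K⁻¹
140 × 1.7 × 2.619×10⁻⁴ = 0.0623322 m
Layer 2: 1.728×10⁻⁴ × 180 × 0.58 = 0.01804032 m
Layer 3: 1300 × 0.22 × 0.7182×10⁻⁴ = 0.02054052 m
Δh = 0.0623322 + 0.01804032 + 0.02054052 = 0.10091304 m ≈ 101 mm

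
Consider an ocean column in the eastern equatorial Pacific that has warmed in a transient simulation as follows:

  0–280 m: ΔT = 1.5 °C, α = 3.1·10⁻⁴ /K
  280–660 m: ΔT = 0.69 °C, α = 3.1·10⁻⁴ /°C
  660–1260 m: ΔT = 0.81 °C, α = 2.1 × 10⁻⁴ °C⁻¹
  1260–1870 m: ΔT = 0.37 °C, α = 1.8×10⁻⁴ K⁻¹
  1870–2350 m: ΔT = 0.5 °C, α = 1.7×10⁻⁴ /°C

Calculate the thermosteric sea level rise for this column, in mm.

280 × 1.5 × 3.1×10⁻⁴ = 0.13020 m
Layer 2: 3.1×10⁻⁴ × 380 × 0.69 = 0.081282 m
Layer 3: 600 × 0.81 × 2.1×10⁻⁴ = 0.10206 m
0.37 × 1.8×10⁻⁴ × 610 = 0.040626 m
0.5 × 1.7×10⁻⁴ × 480 = 0.04080 m
Δh = 0.13020 + 0.081282 + 0.10206 + 0.040626 + 0.04080 = 0.394968 m

Δh ≈ 395 mm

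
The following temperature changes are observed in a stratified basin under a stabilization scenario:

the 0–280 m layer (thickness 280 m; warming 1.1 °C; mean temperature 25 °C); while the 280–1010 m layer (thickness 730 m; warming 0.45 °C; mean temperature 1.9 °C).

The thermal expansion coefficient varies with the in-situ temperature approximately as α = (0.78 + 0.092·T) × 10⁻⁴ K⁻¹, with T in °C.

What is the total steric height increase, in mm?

about 130 mm

Layer 1: α = (0.78 + 0.092×25)×10⁻⁴ = 3.08×10⁻⁴ K⁻¹
Layer 2: α = (0.78 + 0.092×1.9)×10⁻⁴ = 0.9548×10⁻⁴ K⁻¹
280 × 3.08×10⁻⁴ × 1.1 = 0.094864 m
0.45 × 730 × 0.9548×10⁻⁴ = 0.03136518 m
Δh = 0.094864 + 0.03136518 = 0.12622918 m ≈ 130 mm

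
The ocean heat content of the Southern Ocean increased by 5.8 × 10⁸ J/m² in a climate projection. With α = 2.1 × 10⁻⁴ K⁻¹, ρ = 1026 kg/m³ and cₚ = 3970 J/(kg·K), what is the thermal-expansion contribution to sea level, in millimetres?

Δh = αQ/(ρcₚ) = 2.1×10⁻⁴ × 5.8×10⁸ / (1026 × 3970) ≈ 0.029903 m

Δh ≈ 29.9 mm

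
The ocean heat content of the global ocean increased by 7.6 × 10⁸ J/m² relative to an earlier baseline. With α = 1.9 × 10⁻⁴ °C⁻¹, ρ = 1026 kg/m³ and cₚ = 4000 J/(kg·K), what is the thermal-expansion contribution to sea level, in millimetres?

Δh = αQ/(ρcₚ) = 1.9×10⁻⁴ × 7.6×10⁸ / (1026 × 4000) ≈ 0.035185 m

Δh = 35 mm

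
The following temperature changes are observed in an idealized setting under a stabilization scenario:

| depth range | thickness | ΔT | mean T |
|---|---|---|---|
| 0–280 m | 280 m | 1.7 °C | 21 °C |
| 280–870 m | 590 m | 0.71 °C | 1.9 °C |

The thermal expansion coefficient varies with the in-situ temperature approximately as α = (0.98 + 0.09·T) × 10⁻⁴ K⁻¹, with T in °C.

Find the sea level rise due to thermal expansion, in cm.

18 cm of thermosteric rise

Layer 1: α = (0.98 + 0.09×21)×10⁻⁴ = 2.87×10⁻⁴ K⁻¹
Layer 2: α = (0.98 + 0.09×1.9)×10⁻⁴ = 1.151×10⁻⁴ K⁻¹
0–280 m: 280 × 2.87×10⁻⁴ × 1.7 = 0.136612 m
590 × 0.71 × 1.151×10⁻⁴ = 0.04821539 m
Δh = 0.136612 + 0.04821539 = 0.18482739 m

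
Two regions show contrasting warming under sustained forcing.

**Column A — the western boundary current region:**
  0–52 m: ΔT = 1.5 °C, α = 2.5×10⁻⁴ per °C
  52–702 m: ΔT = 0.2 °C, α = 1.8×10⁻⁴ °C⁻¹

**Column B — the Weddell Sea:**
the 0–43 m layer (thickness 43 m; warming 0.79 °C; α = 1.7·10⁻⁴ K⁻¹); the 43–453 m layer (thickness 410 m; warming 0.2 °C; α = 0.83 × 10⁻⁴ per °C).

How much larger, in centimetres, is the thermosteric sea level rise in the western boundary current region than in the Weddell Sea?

3.0 cm larger

A 2.5×10⁻⁴ × 52 × 1.5 = 0.01950 m
A 52–702 m: 0.2 × 1.8×10⁻⁴ × 650 = 0.02340 m
A total: 0.04290 m
B Layer 1: 1.7×10⁻⁴ × 43 × 0.79 = 0.0057749 m
B 0.83×10⁻⁴ × 0.2 × 410 = 0.006806 m
B total: 0.0125809 m
Difference: 0.04290 − 0.0125809 = 0.0303191 m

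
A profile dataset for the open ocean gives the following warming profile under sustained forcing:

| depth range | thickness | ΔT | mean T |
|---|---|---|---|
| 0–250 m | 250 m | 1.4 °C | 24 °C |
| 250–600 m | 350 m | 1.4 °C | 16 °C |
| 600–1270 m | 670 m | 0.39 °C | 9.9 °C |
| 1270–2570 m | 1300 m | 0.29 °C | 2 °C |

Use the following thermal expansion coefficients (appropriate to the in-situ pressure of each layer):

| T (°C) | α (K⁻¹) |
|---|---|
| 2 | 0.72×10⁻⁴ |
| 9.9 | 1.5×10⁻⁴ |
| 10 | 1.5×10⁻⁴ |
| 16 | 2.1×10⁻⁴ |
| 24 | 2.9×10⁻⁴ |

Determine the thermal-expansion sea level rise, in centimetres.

Δh = 27.1 cm

Layer 1 at 24 °C → α = 2.9×10⁻⁴ K⁻¹
Layer 2 at 16 °C → α = 2.1×10⁻⁴ K⁻¹
Layer 3 at 9.9 °C → α = 1.5×10⁻⁴ K⁻¹
Layer 4 at 2 °C → α = 0.72×10⁻⁴ K⁻¹
Layer 1: 250 × 2.9×10⁻⁴ × 1.4 = 0.10150 m
1.4 × 2.1×10⁻⁴ × 350 = 0.10290 m
600–1270 m: 0.39 × 670 × 1.5×10⁻⁴ = 0.039195 m
1270–2570 m: 0.72×10⁻⁴ × 1300 × 0.29 = 0.027144 m
Δh = 0.10150 + 0.10290 + 0.039195 + 0.027144 = 0.270739 m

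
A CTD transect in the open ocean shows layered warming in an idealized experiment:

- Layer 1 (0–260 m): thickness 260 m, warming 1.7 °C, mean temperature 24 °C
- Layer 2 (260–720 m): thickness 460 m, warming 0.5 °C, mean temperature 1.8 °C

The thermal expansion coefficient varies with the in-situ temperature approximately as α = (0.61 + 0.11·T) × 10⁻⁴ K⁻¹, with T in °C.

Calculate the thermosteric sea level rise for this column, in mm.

Layer 1: α = (0.61 + 0.11×24)×10⁻⁴ = 3.25×10⁻⁴ K⁻¹
Layer 2: α = (0.61 + 0.11×1.8)×10⁻⁴ = 0.808×10⁻⁴ K⁻¹
0–260 m: 1.7 × 3.25×10⁻⁴ × 260 = 0.14365 m
0.5 × 0.808×10⁻⁴ × 460 = 0.018584 m
Δh = 0.14365 + 0.018584 = 0.162234 m

about 160 mm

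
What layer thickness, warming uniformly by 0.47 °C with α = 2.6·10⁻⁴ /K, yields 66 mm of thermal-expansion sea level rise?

H = Δh/(αΔT) = 0.066 / (2.6×10⁻⁴ × 0.47) ≈ 540.1 m

H ≈ 540 m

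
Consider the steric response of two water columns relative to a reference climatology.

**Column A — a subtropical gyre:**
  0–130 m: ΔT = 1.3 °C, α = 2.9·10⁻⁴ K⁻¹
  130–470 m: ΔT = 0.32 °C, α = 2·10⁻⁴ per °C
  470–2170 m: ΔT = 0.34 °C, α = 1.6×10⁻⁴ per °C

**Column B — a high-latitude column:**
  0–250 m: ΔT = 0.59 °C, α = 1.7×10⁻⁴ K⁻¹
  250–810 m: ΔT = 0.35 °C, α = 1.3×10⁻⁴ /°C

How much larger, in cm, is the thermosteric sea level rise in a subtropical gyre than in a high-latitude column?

A Layer 1: 1.3 × 2.9×10⁻⁴ × 130 = 0.04901 m
A Layer 2: 0.32 × 340 × 2×10⁻⁴ = 0.02176 m
A 1700 × 1.6×10⁻⁴ × 0.34 = 0.09248 m
A total: 0.16325 m
B 1.7×10⁻⁴ × 250 × 0.59 = 0.025075 m
B 250–810 m: 560 × 0.35 × 1.3×10⁻⁴ = 0.02548 m
B total: 0.050555 m
Difference: 0.16325 − 0.050555 = 0.112695 m

11.3 cm larger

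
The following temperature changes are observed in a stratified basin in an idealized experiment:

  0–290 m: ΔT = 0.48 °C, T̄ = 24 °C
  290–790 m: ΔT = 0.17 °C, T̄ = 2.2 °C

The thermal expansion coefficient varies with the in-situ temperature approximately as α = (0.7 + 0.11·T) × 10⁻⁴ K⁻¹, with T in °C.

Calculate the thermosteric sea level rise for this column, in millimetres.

Layer 1: α = (0.7 + 0.11×24)×10⁻⁴ = 3.34×10⁻⁴ K⁻¹
Layer 2: α = (0.7 + 0.11×2.2)×10⁻⁴ = 0.942×10⁻⁴ K⁻¹
0–290 m: 0.48 × 290 × 3.34×10⁻⁴ = 0.0464928 m
290–790 m: 0.17 × 0.942×10⁻⁴ × 500 = 0.008007 m
Δh = 0.0464928 + 0.008007 = 0.0544998 m

54 mm of thermosteric rise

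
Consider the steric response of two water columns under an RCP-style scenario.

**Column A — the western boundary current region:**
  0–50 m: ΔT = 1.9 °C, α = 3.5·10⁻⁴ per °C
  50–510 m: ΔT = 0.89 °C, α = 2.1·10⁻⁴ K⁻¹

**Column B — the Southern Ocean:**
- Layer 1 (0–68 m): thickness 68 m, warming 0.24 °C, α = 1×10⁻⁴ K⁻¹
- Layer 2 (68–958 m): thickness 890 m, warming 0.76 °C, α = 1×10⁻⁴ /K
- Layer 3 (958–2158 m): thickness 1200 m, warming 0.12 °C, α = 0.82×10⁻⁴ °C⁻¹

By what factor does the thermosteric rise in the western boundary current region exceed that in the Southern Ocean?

A 0–50 m: 1.9 × 3.5×10⁻⁴ × 50 = 0.03325 m
A 50–510 m: 2.1×10⁻⁴ × 460 × 0.89 = 0.085974 m
A total: 0.119224 m
B 0–68 m: 0.24 × 1×10⁻⁴ × 68 = 0.001632 m
B Layer 2: 890 × 1×10⁻⁴ × 0.76 = 0.06764 m
B 0.12 × 1200 × 0.82×10⁻⁴ = 0.011808 m
B total: 0.08108 m
Ratio: 0.119224 / 0.08108 ≈ 1.470

≈ 1.47×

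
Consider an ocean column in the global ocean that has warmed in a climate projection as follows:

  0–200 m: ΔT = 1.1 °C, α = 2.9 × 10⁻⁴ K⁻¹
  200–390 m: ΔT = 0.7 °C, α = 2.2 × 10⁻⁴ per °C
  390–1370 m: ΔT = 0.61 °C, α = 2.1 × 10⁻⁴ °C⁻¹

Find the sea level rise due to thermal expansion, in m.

Δh = 0.219 m

0–200 m: 200 × 2.9×10⁻⁴ × 1.1 = 0.06380 m
190 × 2.2×10⁻⁴ × 0.7 = 0.02926 m
0.61 × 2.1×10⁻⁴ × 980 = 0.125538 m
Δh = 0.06380 + 0.02926 + 0.125538 = 0.218598 m ≈ 0.219 m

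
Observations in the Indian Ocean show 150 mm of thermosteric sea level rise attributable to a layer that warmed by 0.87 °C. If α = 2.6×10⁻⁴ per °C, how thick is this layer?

H = Δh/(αΔT) = 0.15 / (2.6×10⁻⁴ × 0.87) ≈ 663.1 m

H ≈ 663 m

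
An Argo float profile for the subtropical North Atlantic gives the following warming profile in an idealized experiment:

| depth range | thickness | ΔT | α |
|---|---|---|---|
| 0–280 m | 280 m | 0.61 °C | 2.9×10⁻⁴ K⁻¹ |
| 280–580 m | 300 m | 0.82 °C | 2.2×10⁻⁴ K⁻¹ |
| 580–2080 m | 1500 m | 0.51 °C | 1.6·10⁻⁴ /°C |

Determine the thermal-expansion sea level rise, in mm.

Δh = 226 mm

0–280 m: 2.9×10⁻⁴ × 280 × 0.61 = 0.049532 m
Layer 2: 0.82 × 300 × 2.2×10⁻⁴ = 0.05412 m
0.51 × 1500 × 1.6×10⁻⁴ = 0.12240 m
Δh = 0.049532 + 0.05412 + 0.12240 = 0.226052 m ≈ 226 mm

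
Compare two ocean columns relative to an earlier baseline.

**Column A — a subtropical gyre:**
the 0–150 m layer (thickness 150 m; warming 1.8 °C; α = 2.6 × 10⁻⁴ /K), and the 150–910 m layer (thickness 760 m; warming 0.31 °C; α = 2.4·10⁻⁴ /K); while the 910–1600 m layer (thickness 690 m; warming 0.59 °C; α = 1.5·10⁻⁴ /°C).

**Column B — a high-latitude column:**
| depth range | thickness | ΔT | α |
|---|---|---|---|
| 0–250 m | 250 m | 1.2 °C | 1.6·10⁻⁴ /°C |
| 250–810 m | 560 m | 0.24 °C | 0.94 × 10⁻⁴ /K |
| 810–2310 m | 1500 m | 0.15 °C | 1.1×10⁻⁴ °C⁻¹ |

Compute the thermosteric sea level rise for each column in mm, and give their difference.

A Layer 1: 150 × 1.8 × 2.6×10⁻⁴ = 0.07020 m
A 2.4×10⁻⁴ × 760 × 0.31 = 0.056544 m
A 910–1600 m: 690 × 0.59 × 1.5×10⁻⁴ = 0.061065 m
A total: 0.187809 m
B Layer 1: 250 × 1.6×10⁻⁴ × 1.2 = 0.04800 m
B 250–810 m: 0.24 × 0.94×10⁻⁴ × 560 = 0.0126336 m
B 810–2310 m: 1.1×10⁻⁴ × 1500 × 0.15 = 0.02475 m
B total: 0.0853836 m
Difference: 0.187809 − 0.0853836 = 0.1024254 m

Δh_A ≈ 188 mm, Δh_B ≈ 85.4 mm; difference ≈ 102 mm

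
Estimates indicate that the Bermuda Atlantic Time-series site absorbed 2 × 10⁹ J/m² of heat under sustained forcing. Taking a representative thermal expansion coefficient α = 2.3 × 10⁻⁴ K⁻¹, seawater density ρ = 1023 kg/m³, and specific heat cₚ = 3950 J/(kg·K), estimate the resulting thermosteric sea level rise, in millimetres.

Δh ≈ 110 mm

Δh = αQ/(ρcₚ) = 2.3×10⁻⁴ × 2×10⁹ / (1023 × 3950) ≈ 0.11384 m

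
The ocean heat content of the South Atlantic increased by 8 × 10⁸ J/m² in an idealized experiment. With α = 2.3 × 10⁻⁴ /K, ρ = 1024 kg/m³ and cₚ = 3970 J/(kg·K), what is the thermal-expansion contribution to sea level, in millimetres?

45.3 mm of thermosteric rise

Δh = αQ/(ρcₚ) = 2.3×10⁻⁴ × 8×10⁸ / (1024 × 3970) ≈ 0.045261 m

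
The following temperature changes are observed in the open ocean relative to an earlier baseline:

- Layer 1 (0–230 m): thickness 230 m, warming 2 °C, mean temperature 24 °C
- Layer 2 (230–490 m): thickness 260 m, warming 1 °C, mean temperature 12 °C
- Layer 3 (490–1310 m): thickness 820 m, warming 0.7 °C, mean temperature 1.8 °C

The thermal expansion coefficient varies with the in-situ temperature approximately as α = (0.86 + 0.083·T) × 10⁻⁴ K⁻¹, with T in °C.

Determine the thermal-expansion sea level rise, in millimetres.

Layer 1: α = (0.86 + 0.083×24)×10⁻⁴ = 2.852×10⁻⁴ K⁻¹
Layer 2: α = (0.86 + 0.083×12)×10⁻⁴ = 1.856×10⁻⁴ K⁻¹
Layer 3: α = (0.86 + 0.083×1.8)×10⁻⁴ = 1.0094×10⁻⁴ K⁻¹
0–230 m: 230 × 2 × 2.852×10⁻⁴ = 0.131192 m
230–490 m: 1.856×10⁻⁴ × 260 × 1 = 0.048256 m
1.0094×10⁻⁴ × 820 × 0.7 = 0.05793956 m
Δh = 0.131192 + 0.048256 + 0.05793956 = 0.23738756 m

240 mm of thermosteric rise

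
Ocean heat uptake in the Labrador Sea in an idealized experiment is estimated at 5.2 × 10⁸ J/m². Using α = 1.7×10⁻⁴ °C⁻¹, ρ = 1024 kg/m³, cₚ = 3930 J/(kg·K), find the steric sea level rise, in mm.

Δh ≈ 22 mm

Δh = αQ/(ρcₚ) = 1.7×10⁻⁴ × 5.2×10⁸ / (1024 × 3930) ≈ 0.021966 m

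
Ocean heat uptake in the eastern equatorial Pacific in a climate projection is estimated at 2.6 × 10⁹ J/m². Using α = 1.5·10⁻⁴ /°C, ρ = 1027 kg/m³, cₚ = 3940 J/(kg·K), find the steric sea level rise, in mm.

Δh = αQ/(ρcₚ) = 1.5×10⁻⁴ × 2.6×10⁹ / (1027 × 3940) ≈ 0.096382 m

Δh = 96.4 mm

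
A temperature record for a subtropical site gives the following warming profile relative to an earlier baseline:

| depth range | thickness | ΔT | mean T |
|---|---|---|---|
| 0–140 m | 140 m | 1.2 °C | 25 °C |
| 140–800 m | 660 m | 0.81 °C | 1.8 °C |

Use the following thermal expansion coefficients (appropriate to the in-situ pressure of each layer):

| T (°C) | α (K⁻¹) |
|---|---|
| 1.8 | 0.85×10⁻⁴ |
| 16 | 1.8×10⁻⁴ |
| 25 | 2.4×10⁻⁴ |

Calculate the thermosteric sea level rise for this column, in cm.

Layer 1 at 25 °C → α = 2.4×10⁻⁴ K⁻¹
Layer 2 at 1.8 °C → α = 0.85×10⁻⁴ K⁻¹
0–140 m: 140 × 1.2 × 2.4×10⁻⁴ = 0.04032 m
0.85×10⁻⁴ × 0.81 × 660 = 0.045441 m
Δh = 0.04032 + 0.045441 = 0.085761 m ≈ 8.58 cm

Δh ≈ 8.58 cm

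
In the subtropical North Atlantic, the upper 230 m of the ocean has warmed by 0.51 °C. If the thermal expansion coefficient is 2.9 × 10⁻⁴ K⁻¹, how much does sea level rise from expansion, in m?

Δh = αΔT·H = 2.9×10⁻⁴ × 0.51 × 230 = 0.034017 m

0.034 m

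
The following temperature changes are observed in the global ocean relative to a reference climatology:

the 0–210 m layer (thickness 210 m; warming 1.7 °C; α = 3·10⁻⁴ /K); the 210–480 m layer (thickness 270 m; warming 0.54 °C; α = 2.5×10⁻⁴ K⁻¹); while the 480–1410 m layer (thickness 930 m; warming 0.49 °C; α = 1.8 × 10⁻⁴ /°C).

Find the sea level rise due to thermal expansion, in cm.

Δh ≈ 23 cm

Layer 1: 3×10⁻⁴ × 210 × 1.7 = 0.10710 m
Layer 2: 0.54 × 2.5×10⁻⁴ × 270 = 0.03645 m
Layer 3: 930 × 0.49 × 1.8×10⁻⁴ = 0.082026 m
Δh = 0.10710 + 0.03645 + 0.082026 = 0.225576 m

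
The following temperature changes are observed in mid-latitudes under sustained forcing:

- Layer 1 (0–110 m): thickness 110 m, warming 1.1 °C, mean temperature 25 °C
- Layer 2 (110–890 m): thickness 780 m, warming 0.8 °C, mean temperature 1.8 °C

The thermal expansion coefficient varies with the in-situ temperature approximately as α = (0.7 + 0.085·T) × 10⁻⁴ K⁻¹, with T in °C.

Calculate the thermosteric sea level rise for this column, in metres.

Δh ≈ 0.0874 m

Layer 1: α = (0.7 + 0.085×25)×10⁻⁴ = 2.825×10⁻⁴ K⁻¹
Layer 2: α = (0.7 + 0.085×1.8)×10⁻⁴ = 0.853×10⁻⁴ K⁻¹
Layer 1: 2.825×10⁻⁴ × 1.1 × 110 = 0.0341825 m
0.8 × 780 × 0.853×10⁻⁴ = 0.0532272 m
Δh = 0.0341825 + 0.0532272 = 0.0874097 m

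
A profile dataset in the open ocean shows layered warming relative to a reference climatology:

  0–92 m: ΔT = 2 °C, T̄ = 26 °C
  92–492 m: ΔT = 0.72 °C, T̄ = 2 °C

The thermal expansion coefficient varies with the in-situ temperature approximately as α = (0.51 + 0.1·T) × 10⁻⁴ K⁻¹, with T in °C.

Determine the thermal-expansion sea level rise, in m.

Layer 1: α = (0.51 + 0.1×26)×10⁻⁴ = 3.11×10⁻⁴ K⁻¹
Layer 2: α = (0.51 + 0.1×2)×10⁻⁴ = 0.71×10⁻⁴ K⁻¹
Layer 1: 2 × 3.11×10⁻⁴ × 92 = 0.057224 m
92–492 m: 0.72 × 0.71×10⁻⁴ × 400 = 0.020448 m
Δh = 0.057224 + 0.020448 = 0.077672 m

0.078 m of thermosteric rise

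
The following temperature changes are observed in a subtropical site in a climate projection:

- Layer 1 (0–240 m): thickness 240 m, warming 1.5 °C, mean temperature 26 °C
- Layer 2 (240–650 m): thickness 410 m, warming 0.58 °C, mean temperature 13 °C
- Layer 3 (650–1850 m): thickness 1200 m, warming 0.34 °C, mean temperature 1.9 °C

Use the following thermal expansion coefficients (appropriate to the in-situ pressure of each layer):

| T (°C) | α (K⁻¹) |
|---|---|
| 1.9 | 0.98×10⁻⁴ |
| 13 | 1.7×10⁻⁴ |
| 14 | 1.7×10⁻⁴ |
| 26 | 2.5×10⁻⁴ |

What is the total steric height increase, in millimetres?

Δh = 170 mm

Layer 1 at 26 °C → α = 2.5×10⁻⁴ K⁻¹
Layer 2 at 13 °C → α = 1.7×10⁻⁴ K⁻¹
Layer 3 at 1.9 °C → α = 0.98×10⁻⁴ K⁻¹
240 × 1.5 × 2.5×10⁻⁴ = 0.09000 m
Layer 2: 410 × 0.58 × 1.7×10⁻⁴ = 0.040426 m
650–1850 m: 0.34 × 0.98×10⁻⁴ × 1200 = 0.039984 m
Δh = 0.09000 + 0.040426 + 0.039984 = 0.17041 m ≈ 170 mm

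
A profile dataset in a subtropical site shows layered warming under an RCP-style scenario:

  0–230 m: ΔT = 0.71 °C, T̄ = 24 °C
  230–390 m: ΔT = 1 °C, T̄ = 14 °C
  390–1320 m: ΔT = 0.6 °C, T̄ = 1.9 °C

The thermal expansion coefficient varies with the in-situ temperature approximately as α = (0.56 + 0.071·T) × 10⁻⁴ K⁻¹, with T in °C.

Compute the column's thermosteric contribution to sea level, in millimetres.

Layer 1: α = (0.56 + 0.071×24)×10⁻⁴ = 2.264×10⁻⁴ K⁻¹
Layer 2: α = (0.56 + 0.071×14)×10⁻⁴ = 1.554×10⁻⁴ K⁻¹
Layer 3: α = (0.56 + 0.071×1.9)×10⁻⁴ = 0.6949×10⁻⁴ K⁻¹
0.71 × 2.264×10⁻⁴ × 230 = 0.03697112 m
Layer 2: 1 × 1.554×10⁻⁴ × 160 = 0.024864 m
390–1320 m: 0.6 × 930 × 0.6949×10⁻⁴ = 0.03877542 m
Δh = 0.03697112 + 0.024864 + 0.03877542 = 0.10061054 m

101 mm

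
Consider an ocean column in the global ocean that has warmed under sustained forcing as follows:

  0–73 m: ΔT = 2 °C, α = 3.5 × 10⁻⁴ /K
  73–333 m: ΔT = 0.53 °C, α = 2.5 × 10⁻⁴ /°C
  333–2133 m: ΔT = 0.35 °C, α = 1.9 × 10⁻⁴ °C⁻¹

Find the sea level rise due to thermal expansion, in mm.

73 × 3.5×10⁻⁴ × 2 = 0.05110 m
73–333 m: 260 × 0.53 × 2.5×10⁻⁴ = 0.03445 m
333–2133 m: 0.35 × 1800 × 1.9×10⁻⁴ = 0.11970 m
Δh = 0.05110 + 0.03445 + 0.11970 = 0.20525 m ≈ 205 mm

Δh ≈ 205 mm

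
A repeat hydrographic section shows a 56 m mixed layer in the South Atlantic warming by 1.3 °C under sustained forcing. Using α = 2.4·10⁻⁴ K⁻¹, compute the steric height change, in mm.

Δh = αΔT·H = 2.4×10⁻⁴ × 1.3 × 56 = 0.017472 m

17.5 mm of thermosteric rise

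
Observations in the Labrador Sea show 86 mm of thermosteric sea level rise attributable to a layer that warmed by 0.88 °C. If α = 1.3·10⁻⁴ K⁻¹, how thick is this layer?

H = Δh/(αΔT) = 0.086 / (1.3×10⁻⁴ × 0.88) ≈ 751.7 m

752 m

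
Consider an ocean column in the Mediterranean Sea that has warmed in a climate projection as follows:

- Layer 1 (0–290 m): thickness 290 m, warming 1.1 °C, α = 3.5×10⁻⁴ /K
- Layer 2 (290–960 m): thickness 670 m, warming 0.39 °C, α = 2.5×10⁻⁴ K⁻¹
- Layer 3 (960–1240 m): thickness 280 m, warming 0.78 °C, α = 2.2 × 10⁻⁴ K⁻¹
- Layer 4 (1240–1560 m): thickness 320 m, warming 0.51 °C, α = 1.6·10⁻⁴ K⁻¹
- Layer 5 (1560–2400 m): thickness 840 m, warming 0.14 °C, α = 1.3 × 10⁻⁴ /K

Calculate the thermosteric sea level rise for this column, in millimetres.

Δh ≈ 266 mm

290 × 1.1 × 3.5×10⁻⁴ = 0.11165 m
2.5×10⁻⁴ × 0.39 × 670 = 0.065325 m
0.78 × 2.2×10⁻⁴ × 280 = 0.048048 m
Layer 4: 0.51 × 320 × 1.6×10⁻⁴ = 0.026112 m
Layer 5: 1.3×10⁻⁴ × 840 × 0.14 = 0.015288 m
Δh = 0.11165 + 0.065325 + 0.048048 + 0.026112 + 0.015288 = 0.266423 m ≈ 266 mm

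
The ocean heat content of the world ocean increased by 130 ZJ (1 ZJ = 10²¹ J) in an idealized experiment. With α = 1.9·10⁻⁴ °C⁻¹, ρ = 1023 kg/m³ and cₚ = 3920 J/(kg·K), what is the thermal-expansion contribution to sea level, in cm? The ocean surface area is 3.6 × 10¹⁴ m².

Per unit area: Q = 130×10²¹ / (3.6×10¹⁴) ≈ 3.611×10⁸ J/m²
Δh = αQ/(ρcₚ) = 1.9×10⁻⁴ × 3.611×10⁸ / (1023 × 3920) ≈ 0.017109 m

Δh = 1.7 cm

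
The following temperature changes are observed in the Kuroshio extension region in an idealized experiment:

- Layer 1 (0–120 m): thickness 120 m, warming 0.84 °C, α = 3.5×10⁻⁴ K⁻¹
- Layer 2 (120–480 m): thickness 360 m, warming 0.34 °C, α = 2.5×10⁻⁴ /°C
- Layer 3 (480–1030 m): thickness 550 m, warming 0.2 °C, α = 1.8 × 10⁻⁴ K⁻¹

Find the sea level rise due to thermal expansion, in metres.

0.0857 m of thermosteric rise

Layer 1: 120 × 3.5×10⁻⁴ × 0.84 = 0.03528 m
360 × 2.5×10⁻⁴ × 0.34 = 0.03060 m
1.8×10⁻⁴ × 0.2 × 550 = 0.01980 m
Δh = 0.03528 + 0.03060 + 0.01980 = 0.08568 m ≈ 0.0857 m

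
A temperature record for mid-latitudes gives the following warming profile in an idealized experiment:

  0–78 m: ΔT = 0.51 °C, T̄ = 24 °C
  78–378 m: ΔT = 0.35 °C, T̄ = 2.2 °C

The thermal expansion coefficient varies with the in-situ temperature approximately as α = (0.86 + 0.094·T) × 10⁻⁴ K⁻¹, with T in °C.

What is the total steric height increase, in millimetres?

Layer 1: α = (0.86 + 0.094×24)×10⁻⁴ = 3.116×10⁻⁴ K⁻¹
Layer 2: α = (0.86 + 0.094×2.2)×10⁻⁴ = 1.0668×10⁻⁴ K⁻¹
0–78 m: 0.51 × 78 × 3.116×10⁻⁴ = 0.012395448 m
78–378 m: 1.0668×10⁻⁴ × 300 × 0.35 = 0.0112014 m
Δh = 0.012395448 + 0.0112014 = 0.023596848 m ≈ 23.6 mm

about 23.6 mm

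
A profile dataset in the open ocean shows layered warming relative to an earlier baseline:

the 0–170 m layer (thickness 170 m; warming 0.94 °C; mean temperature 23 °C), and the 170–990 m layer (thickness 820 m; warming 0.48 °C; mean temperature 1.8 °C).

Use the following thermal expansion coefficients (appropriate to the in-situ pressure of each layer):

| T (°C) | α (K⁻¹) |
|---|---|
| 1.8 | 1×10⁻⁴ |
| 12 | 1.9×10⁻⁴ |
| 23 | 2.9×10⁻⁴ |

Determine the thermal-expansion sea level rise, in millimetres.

Layer 1 at 23 °C → α = 2.9×10⁻⁴ K⁻¹
Layer 2 at 1.8 °C → α = 1×10⁻⁴ K⁻¹
Layer 1: 170 × 2.9×10⁻⁴ × 0.94 = 0.046342 m
170–990 m: 820 × 1×10⁻⁴ × 0.48 = 0.03936 m
Δh = 0.046342 + 0.03936 = 0.085702 m ≈ 85.7 mm

Δh = 85.7 mm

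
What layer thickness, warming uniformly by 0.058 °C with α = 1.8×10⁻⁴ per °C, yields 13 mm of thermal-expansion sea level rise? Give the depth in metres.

H = Δh/(αΔT) = 0.013 / (1.8×10⁻⁴ × 0.058) ≈ 1245 m

1250 m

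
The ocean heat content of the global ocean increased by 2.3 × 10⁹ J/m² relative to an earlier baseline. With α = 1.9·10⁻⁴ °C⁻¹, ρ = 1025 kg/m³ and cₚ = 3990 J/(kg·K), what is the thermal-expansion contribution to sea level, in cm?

about 10.7 cm

Δh = αQ/(ρcₚ) = 1.9×10⁻⁴ × 2.3×10⁹ / (1025 × 3990) ≈ 0.10685 m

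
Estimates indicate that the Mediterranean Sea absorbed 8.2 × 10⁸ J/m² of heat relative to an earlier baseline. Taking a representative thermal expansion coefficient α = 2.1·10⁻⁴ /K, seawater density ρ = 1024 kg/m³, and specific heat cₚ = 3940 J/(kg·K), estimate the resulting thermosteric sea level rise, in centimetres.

Δh = αQ/(ρcₚ) = 2.1×10⁻⁴ × 8.2×10⁸ / (1024 × 3940) ≈ 0.042681 m

Δh ≈ 4.3 cm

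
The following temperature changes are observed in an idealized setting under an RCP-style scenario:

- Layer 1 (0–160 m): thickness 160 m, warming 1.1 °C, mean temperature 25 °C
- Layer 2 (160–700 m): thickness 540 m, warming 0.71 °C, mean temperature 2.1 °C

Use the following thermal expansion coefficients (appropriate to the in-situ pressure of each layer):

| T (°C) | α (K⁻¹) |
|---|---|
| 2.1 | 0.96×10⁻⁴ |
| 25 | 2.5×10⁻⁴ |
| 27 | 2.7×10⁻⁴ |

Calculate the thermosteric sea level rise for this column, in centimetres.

8.08 cm

Layer 1 at 25 °C → α = 2.5×10⁻⁴ K⁻¹
Layer 2 at 2.1 °C → α = 0.96×10⁻⁴ K⁻¹
Layer 1: 2.5×10⁻⁴ × 160 × 1.1 = 0.04400 m
160–700 m: 540 × 0.71 × 0.96×10⁻⁴ = 0.0368064 m
Δh = 0.04400 + 0.0368064 = 0.0808064 m ≈ 8.08 cm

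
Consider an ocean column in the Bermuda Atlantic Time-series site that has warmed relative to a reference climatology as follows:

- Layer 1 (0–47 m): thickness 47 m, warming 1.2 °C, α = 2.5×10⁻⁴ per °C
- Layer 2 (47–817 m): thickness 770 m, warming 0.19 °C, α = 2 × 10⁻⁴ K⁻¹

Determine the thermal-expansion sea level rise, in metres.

0.0434 m

Layer 1: 1.2 × 2.5×10⁻⁴ × 47 = 0.01410 m
47–817 m: 770 × 2×10⁻⁴ × 0.19 = 0.02926 m
Δh = 0.01410 + 0.02926 = 0.04336 m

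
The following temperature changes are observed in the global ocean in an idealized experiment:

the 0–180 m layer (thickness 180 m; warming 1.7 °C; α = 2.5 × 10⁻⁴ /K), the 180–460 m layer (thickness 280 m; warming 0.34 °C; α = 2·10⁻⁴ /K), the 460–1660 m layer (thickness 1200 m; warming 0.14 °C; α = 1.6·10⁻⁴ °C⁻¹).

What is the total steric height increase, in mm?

Layer 1: 180 × 2.5×10⁻⁴ × 1.7 = 0.07650 m
180–460 m: 280 × 0.34 × 2×10⁻⁴ = 0.01904 m
460–1660 m: 0.14 × 1.6×10⁻⁴ × 1200 = 0.02688 m
Δh = 0.07650 + 0.01904 + 0.02688 = 0.12242 m

Δh = 120 mm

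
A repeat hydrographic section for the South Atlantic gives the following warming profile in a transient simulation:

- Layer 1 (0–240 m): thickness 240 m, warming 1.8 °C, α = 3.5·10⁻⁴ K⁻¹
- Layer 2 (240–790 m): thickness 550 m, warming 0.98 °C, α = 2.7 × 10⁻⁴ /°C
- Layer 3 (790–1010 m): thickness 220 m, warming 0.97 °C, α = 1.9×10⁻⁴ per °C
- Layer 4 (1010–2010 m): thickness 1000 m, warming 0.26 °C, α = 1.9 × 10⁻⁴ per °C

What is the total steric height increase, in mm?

Δh = 387 mm

3.5×10⁻⁴ × 240 × 1.8 = 0.15120 m
240–790 m: 550 × 0.98 × 2.7×10⁻⁴ = 0.14553 m
790–1010 m: 220 × 0.97 × 1.9×10⁻⁴ = 0.040546 m
1000 × 0.26 × 1.9×10⁻⁴ = 0.04940 m
Δh = 0.15120 + 0.14553 + 0.040546 + 0.04940 = 0.386676 m ≈ 387 mm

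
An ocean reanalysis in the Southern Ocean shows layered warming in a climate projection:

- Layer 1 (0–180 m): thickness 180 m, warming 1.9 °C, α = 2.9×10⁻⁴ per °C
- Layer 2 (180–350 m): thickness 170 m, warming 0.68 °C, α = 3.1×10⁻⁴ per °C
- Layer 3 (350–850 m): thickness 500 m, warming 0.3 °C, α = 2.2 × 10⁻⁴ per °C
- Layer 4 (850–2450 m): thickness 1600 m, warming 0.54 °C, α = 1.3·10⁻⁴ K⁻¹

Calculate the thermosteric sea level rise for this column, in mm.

0–180 m: 180 × 1.9 × 2.9×10⁻⁴ = 0.09918 m
180–350 m: 0.68 × 170 × 3.1×10⁻⁴ = 0.035836 m
0.3 × 2.2×10⁻⁴ × 500 = 0.03300 m
850–2450 m: 1.3×10⁻⁴ × 1600 × 0.54 = 0.11232 m
Δh = 0.09918 + 0.035836 + 0.03300 + 0.11232 = 0.280336 m

about 280 mm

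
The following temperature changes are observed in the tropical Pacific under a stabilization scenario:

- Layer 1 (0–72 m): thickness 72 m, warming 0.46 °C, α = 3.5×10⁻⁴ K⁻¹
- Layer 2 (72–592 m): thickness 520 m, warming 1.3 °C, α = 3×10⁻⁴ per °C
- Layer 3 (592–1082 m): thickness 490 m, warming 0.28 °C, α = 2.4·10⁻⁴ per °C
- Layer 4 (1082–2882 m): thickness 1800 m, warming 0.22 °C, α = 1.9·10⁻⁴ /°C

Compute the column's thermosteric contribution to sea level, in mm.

Δh = 323 mm

0–72 m: 72 × 0.46 × 3.5×10⁻⁴ = 0.011592 m
1.3 × 3×10⁻⁴ × 520 = 0.20280 m
592–1082 m: 0.28 × 2.4×10⁻⁴ × 490 = 0.032928 m
Layer 4: 1800 × 0.22 × 1.9×10⁻⁴ = 0.07524 m
Δh = 0.011592 + 0.20280 + 0.032928 + 0.07524 = 0.32256 m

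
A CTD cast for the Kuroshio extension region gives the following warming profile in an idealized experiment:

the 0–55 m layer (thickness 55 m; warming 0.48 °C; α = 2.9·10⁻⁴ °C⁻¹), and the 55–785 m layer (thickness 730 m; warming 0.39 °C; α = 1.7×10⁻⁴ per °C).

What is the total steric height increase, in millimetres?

2.9×10⁻⁴ × 55 × 0.48 = 0.007656 m
Layer 2: 1.7×10⁻⁴ × 730 × 0.39 = 0.048399 m
Δh = 0.007656 + 0.048399 = 0.056055 m ≈ 56 mm

Δh ≈ 56 mm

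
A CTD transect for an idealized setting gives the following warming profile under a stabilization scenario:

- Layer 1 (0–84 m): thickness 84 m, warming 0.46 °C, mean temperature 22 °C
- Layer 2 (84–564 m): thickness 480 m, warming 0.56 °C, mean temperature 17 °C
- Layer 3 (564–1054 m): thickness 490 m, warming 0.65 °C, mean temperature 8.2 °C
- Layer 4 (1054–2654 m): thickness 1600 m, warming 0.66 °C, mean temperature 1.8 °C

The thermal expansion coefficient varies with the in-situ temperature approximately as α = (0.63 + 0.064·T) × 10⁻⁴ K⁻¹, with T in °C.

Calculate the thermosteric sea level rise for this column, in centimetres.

17.0 cm

Layer 1: α = (0.63 + 0.064×22)×10⁻⁴ = 2.038×10⁻⁴ K⁻¹
Layer 2: α = (0.63 + 0.064×17)×10⁻⁴ = 1.718×10⁻⁴ K⁻¹
Layer 3: α = (0.63 + 0.064×8.2)×10⁻⁴ = 1.1548×10⁻⁴ K⁻¹
Layer 4: α = (0.63 + 0.064×1.8)×10⁻⁴ = 0.7452×10⁻⁴ K⁻¹
0–84 m: 2.038×10⁻⁴ × 84 × 0.46 = 0.007874832 m
84–564 m: 1.718×10⁻⁴ × 0.56 × 480 = 0.04617984 m
Layer 3: 1.1548×10⁻⁴ × 0.65 × 490 = 0.03678038 m
1054–2654 m: 0.7452×10⁻⁴ × 0.66 × 1600 = 0.07869312 m
Δh = 0.007874832 + 0.04617984 + 0.03678038 + 0.07869312 = 0.169528172 m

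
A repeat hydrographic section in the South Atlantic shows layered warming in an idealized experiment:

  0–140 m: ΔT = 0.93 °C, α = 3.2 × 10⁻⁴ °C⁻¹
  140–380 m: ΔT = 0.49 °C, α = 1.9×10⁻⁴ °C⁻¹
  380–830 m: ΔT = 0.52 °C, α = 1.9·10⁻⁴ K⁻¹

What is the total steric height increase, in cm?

Δh = 10.8 cm

140 × 3.2×10⁻⁴ × 0.93 = 0.041664 m
140–380 m: 240 × 0.49 × 1.9×10⁻⁴ = 0.022344 m
Layer 3: 1.9×10⁻⁴ × 0.52 × 450 = 0.04446 m
Δh = 0.041664 + 0.022344 + 0.04446 = 0.108468 m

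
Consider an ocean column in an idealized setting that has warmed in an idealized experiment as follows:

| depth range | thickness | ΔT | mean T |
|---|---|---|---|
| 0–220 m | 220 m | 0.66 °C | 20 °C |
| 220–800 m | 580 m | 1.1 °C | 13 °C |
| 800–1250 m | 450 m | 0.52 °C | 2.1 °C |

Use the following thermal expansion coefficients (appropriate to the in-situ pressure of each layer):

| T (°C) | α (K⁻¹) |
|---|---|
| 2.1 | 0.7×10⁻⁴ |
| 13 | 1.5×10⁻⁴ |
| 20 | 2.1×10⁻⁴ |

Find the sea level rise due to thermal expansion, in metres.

Δh = 0.14 m

Layer 1 at 20 °C → α = 2.1×10⁻⁴ K⁻¹
Layer 2 at 13 °C → α = 1.5×10⁻⁴ K⁻¹
Layer 3 at 2.1 °C → α = 0.7×10⁻⁴ K⁻¹
2.1×10⁻⁴ × 220 × 0.66 = 0.030492 m
1.5×10⁻⁴ × 1.1 × 580 = 0.09570 m
Layer 3: 450 × 0.7×10⁻⁴ × 0.52 = 0.01638 m
Δh = 0.030492 + 0.09570 + 0.01638 = 0.142572 m ≈ 0.14 m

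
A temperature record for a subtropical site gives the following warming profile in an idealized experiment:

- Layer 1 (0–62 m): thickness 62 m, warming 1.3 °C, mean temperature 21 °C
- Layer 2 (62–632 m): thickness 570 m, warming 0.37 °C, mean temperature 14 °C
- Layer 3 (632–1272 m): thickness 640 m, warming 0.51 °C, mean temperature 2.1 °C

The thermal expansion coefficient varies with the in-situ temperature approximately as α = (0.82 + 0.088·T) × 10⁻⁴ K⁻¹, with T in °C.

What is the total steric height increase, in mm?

Δh ≈ 97.6 mm

Layer 1: α = (0.82 + 0.088×21)×10⁻⁴ = 2.668×10⁻⁴ K⁻¹
Layer 2: α = (0.82 + 0.088×14)×10⁻⁴ = 2.052×10⁻⁴ K⁻¹
Layer 3: α = (0.82 + 0.088×2.1)×10⁻⁴ = 1.0048×10⁻⁴ K⁻¹
2.668×10⁻⁴ × 62 × 1.3 = 0.02150408 m
2.052×10⁻⁴ × 0.37 × 570 = 0.04327668 m
632–1272 m: 640 × 0.51 × 1.0048×10⁻⁴ = 0.032796672 m
Δh = 0.02150408 + 0.04327668 + 0.032796672 = 0.097577432 m ≈ 97.6 mm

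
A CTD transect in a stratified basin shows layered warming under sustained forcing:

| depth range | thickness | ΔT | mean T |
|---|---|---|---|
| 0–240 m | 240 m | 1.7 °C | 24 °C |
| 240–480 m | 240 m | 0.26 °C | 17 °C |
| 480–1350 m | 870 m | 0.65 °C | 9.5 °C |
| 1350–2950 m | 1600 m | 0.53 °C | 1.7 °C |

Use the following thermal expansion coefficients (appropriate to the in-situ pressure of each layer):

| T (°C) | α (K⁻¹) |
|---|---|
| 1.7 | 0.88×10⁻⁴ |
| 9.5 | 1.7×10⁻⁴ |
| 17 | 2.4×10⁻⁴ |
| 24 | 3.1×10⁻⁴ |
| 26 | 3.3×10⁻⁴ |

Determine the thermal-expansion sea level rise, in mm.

Layer 1 at 24 °C → α = 3.1×10⁻⁴ K⁻¹
Layer 2 at 17 °C → α = 2.4×10⁻⁴ K⁻¹
Layer 3 at 9.5 °C → α = 1.7×10⁻⁴ K⁻¹
Layer 4 at 1.7 °C → α = 0.88×10⁻⁴ K⁻¹
0–240 m: 1.7 × 3.1×10⁻⁴ × 240 = 0.12648 m
Layer 2: 0.26 × 240 × 2.4×10⁻⁴ = 0.014976 m
480–1350 m: 870 × 0.65 × 1.7×10⁻⁴ = 0.096135 m
1350–2950 m: 0.88×10⁻⁴ × 1600 × 0.53 = 0.074624 m
Δh = 0.12648 + 0.014976 + 0.096135 + 0.074624 = 0.312215 m

Δh ≈ 312 mm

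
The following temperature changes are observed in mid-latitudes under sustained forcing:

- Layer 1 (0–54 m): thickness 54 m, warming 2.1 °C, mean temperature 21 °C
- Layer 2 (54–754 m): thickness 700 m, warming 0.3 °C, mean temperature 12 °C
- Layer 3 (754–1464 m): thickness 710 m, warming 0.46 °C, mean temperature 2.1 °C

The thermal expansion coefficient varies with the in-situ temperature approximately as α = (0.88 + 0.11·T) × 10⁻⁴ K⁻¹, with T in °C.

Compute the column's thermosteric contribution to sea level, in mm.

Layer 1: α = (0.88 + 0.11×21)×10⁻⁴ = 3.19×10⁻⁴ K⁻¹
Layer 2: α = (0.88 + 0.11×12)×10⁻⁴ = 2.2×10⁻⁴ K⁻¹
Layer 3: α = (0.88 + 0.11×2.1)×10⁻⁴ = 1.111×10⁻⁴ K⁻¹
Layer 1: 3.19×10⁻⁴ × 2.1 × 54 = 0.0361746 m
Layer 2: 0.3 × 700 × 2.2×10⁻⁴ = 0.04620 m
754–1464 m: 710 × 1.111×10⁻⁴ × 0.46 = 0.03628526 m
Δh = 0.0361746 + 0.04620 + 0.03628526 = 0.11865986 m

Δh ≈ 120 mm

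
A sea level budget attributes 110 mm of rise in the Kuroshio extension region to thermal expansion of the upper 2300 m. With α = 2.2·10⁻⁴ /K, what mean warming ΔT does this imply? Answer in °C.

ΔT ≈ 0.217 °C

ΔT = Δh/(αH) = 0.11 / (2.2×10⁻⁴ × 2300) ≈ 0.2174 °C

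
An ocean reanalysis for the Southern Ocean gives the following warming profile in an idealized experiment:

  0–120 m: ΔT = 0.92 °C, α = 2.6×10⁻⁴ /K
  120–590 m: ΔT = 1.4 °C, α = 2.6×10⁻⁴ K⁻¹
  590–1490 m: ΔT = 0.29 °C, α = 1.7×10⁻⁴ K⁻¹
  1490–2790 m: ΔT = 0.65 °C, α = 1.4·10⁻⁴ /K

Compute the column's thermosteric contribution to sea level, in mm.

0–120 m: 2.6×10⁻⁴ × 120 × 0.92 = 0.028704 m
120–590 m: 1.4 × 2.6×10⁻⁴ × 470 = 0.17108 m
590–1490 m: 1.7×10⁻⁴ × 0.29 × 900 = 0.04437 m
1490–2790 m: 1300 × 1.4×10⁻⁴ × 0.65 = 0.11830 m
Δh = 0.028704 + 0.17108 + 0.04437 + 0.11830 = 0.362454 m

about 362 mm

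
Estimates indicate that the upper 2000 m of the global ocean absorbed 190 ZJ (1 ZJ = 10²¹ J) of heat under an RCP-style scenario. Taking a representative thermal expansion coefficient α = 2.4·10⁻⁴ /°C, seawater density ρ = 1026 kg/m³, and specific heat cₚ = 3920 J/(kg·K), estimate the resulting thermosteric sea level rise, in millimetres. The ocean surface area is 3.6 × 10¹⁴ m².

31 mm of thermosteric rise

Per unit area: Q = 190×10²¹ / (3.6×10¹⁴) ≈ 5.278×10⁸ J/m²
Δh = αQ/(ρcₚ) = 2.4×10⁻⁴ × 5.278×10⁸ / (1026 × 3920) ≈ 0.031495 m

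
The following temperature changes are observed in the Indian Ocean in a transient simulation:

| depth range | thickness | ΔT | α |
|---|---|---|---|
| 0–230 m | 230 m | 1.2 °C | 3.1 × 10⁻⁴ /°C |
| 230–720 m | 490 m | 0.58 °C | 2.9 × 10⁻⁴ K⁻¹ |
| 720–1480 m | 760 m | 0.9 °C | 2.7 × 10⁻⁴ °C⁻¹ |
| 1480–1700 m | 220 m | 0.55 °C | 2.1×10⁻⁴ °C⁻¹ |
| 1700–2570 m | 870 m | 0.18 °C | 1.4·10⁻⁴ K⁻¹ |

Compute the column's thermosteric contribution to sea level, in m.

230 × 1.2 × 3.1×10⁻⁴ = 0.08556 m
490 × 2.9×10⁻⁴ × 0.58 = 0.082418 m
Layer 3: 760 × 2.7×10⁻⁴ × 0.9 = 0.18468 m
1480–1700 m: 2.1×10⁻⁴ × 0.55 × 220 = 0.02541 m
1.4×10⁻⁴ × 0.18 × 870 = 0.021924 m
Δh = 0.08556 + 0.082418 + 0.18468 + 0.02541 + 0.021924 = 0.399992 m ≈ 0.400 m

0.400 m of thermosteric rise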